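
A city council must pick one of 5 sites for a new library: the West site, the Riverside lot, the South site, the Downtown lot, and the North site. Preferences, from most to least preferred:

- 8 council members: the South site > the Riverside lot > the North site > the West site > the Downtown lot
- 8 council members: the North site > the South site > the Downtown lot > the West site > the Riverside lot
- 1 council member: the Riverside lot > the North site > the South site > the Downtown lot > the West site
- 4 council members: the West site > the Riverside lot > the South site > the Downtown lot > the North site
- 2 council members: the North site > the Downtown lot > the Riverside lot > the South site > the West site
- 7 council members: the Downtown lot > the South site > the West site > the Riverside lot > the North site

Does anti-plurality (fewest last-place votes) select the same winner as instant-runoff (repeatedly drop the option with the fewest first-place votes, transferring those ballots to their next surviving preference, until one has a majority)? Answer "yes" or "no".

yes

Anti-plurality — last-place votes: the West site 3, the Riverside lot 8, the South site 0, the Downtown lot 8, the North site 11. Winner: the South site.
Instant-runoff — R1 the West site 4, the Riverside lot 1, the South site 8, the Downtown lot 7, the North site 10 (the Riverside lot out); R2 the West site 4, the South site 8, the Downtown lot 7, the North site 11 (the West site out); R3 the South site 12, the Downtown lot 7, the North site 11 (the Downtown lot out); R4 the South site 19, the North site 11 (the South site winner). Winner: the South site.
The two methods agree.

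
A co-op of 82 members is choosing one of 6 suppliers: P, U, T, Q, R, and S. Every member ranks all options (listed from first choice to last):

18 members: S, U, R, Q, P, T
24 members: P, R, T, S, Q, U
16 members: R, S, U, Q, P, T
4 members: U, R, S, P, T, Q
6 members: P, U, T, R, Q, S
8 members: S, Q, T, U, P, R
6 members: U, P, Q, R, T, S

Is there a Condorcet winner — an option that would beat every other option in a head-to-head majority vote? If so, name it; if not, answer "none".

none

Checking pairwise contests:
U beats P 52–30.
S beats U 66–16.
P beats T 74–8.
U beats Q 50–32.
P beats R 44–38.
R beats S 56–26.
Every option loses at least one head-to-head, so there is no Condorcet winner.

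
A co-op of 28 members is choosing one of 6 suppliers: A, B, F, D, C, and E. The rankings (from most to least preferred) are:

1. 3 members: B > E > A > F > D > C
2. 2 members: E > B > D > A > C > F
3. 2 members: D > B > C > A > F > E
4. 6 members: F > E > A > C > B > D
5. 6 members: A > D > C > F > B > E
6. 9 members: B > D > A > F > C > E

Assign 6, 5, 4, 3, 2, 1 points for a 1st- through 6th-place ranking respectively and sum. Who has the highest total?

A: 3·4 + 2·3 + 2·3 + 6·4 + 6·6 + 9·4 = 120
B: 3·6 + 2·5 + 2·5 + 6·2 + 6·2 + 9·6 = 116
F: 3·3 + 2·1 + 2·2 + 6·6 + 6·3 + 9·3 = 96
D: 3·2 + 2·4 + 2·6 + 6·1 + 6·5 + 9·5 = 107
C: 3·1 + 2·2 + 2·4 + 6·3 + 6·4 + 9·2 = 75
E: 3·5 + 2·6 + 2·1 + 6·5 + 6·1 + 9·1 = 74
A has the highest Borda score (120).

A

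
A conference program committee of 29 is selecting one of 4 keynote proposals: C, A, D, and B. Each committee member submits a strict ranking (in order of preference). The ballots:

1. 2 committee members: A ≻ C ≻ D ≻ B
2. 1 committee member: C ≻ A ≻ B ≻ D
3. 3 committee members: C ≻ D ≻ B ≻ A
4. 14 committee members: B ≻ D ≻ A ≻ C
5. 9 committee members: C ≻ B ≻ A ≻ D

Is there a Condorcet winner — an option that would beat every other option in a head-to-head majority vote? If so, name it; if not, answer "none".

Checking pairwise contests:
A beats C 16–13.
D beats A 17–12.
C beats D 15–14.
C beats B 15–14.
Every option loses at least one head-to-head, so there is no Condorcet winner.

none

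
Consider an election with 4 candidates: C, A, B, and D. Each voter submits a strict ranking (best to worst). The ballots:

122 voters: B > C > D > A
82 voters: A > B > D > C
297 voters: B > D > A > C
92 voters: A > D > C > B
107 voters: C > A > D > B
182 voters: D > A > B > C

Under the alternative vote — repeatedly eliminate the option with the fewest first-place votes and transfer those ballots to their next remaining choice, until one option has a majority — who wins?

Round 1: C 107, A 174, B 419, D 182. Eliminate C.
Round 2: A 281, B 419, D 182. Eliminate D.
Round 3: A 463, B 419. A has a majority.

A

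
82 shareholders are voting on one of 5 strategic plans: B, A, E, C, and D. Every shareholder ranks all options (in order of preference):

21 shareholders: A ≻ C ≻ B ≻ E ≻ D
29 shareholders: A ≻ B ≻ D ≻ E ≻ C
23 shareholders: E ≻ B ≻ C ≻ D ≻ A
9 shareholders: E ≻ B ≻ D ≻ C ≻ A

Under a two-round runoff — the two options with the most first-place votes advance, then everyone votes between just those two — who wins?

Round 1 first-place votes: B 0, A 50, E 32, C 0, D 0.
A and E advance.
Runoff: A is preferred to E by 50 voters; E by 32.
A wins the runoff.

A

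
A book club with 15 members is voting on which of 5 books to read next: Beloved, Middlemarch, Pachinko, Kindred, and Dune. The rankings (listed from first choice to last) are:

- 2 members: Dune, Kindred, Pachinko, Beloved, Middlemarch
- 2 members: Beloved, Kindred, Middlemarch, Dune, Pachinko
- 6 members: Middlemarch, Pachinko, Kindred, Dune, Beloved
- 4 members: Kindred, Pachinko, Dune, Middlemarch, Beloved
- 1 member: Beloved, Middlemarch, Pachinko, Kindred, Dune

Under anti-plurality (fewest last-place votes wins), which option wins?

Last-place votes: Beloved 10, Middlemarch 2, Pachinko 2, Kindred 0, Dune 1.
Kindred is ranked last by the fewest voters, so Kindred wins.

Kindred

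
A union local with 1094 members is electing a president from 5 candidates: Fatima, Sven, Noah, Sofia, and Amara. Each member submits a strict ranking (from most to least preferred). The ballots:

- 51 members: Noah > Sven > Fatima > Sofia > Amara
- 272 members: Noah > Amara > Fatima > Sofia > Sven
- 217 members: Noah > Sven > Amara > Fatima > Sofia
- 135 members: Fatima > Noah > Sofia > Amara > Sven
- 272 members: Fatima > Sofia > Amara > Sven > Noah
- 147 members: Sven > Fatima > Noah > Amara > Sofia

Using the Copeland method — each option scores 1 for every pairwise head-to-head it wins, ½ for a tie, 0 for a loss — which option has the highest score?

Fatima

Fatima: beats Sven, Noah, Sofia, and Amara → score 4.
Sven: loses to Fatima, Noah, Sofia, and Amara → score 0.
Noah: beats Sven, Sofia, and Amara; loses to Fatima → score 3.
Sofia: beats Sven; loses to Fatima, Noah, and Amara → score 1.
Amara: beats Sven and Sofia; loses to Fatima and Noah → score 2.
Fatima has the best pairwise record.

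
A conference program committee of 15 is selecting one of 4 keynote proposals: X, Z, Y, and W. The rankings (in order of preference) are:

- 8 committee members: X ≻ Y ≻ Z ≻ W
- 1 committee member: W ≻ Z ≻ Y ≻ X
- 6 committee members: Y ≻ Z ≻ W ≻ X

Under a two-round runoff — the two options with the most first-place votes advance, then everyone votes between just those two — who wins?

X

Round 1 first-place votes: X 8, Z 0, Y 6, W 1.
X and Y advance.
Runoff: X is preferred to Y by 8 voters; Y by 7.
X wins the runoff.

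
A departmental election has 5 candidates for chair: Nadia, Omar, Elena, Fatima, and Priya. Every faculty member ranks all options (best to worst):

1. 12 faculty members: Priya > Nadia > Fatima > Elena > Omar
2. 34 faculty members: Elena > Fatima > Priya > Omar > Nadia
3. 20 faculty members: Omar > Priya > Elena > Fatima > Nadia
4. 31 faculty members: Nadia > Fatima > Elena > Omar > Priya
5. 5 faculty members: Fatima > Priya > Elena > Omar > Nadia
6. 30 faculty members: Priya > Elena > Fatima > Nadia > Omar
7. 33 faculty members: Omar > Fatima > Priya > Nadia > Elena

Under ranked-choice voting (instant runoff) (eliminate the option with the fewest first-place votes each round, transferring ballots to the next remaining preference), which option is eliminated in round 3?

Priya

Round 1: Nadia 31, Omar 53, Elena 34, Fatima 5, Priya 42. Eliminate Fatima.
Round 2: Nadia 31, Omar 53, Elena 34, Priya 47. Eliminate Nadia.
Round 3: Omar 53, Elena 65, Priya 47. Eliminate Priya.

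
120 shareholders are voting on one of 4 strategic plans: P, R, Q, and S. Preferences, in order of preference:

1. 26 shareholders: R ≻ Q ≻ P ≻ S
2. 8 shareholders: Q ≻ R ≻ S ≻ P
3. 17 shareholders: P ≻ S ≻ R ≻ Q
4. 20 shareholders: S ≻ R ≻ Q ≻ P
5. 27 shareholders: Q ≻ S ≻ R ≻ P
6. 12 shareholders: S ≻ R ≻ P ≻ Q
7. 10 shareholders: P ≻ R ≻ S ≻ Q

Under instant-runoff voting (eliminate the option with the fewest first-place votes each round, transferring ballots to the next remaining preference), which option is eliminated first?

Round 1: P 27, R 26, Q 35, S 32. Eliminate R.

R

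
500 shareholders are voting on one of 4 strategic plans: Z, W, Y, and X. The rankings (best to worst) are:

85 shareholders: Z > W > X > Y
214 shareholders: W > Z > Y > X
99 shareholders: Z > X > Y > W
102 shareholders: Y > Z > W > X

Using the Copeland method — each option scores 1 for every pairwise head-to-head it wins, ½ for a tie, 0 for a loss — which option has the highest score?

Z: beats W, Y, and X → score 3.
W: beats Y and X; loses to Z → score 2.
Y: beats X; loses to Z and W → score 1.
X: loses to Z, W, and Y → score 0.
Z has the best pairwise record.

Z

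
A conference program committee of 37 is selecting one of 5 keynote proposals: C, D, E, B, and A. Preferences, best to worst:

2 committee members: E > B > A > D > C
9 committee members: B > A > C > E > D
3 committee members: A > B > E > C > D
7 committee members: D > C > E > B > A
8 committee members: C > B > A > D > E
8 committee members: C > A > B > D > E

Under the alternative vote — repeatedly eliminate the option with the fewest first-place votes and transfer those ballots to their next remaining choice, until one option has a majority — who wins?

Round 1: C 16, D 7, E 2, B 9, A 3. Eliminate E.
Round 2: C 16, D 7, B 11, A 3. Eliminate A.
Round 3: C 16, D 7, B 14. Eliminate D.
Round 4: C 23, B 14. C has a majority.

C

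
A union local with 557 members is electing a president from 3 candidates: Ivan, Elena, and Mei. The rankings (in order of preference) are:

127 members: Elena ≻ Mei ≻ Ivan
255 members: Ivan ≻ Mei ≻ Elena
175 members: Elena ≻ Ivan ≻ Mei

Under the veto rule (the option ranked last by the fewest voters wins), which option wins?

Ivan

Last-place votes: Ivan 127, Elena 255, Mei 175.
Ivan is ranked last by the fewest voters, so Ivan wins.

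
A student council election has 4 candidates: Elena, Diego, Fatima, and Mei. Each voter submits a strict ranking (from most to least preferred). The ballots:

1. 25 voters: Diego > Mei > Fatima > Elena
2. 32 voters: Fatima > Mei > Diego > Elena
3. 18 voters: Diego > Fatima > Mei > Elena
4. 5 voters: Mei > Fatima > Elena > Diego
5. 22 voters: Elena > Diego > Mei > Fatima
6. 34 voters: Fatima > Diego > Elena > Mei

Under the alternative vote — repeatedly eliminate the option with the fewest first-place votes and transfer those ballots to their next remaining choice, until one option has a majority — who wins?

Round 1: Elena 22, Diego 43, Fatima 66, Mei 5. Eliminate Mei.
Round 2: Elena 22, Diego 43, Fatima 71. Fatima has a majority.

Fatima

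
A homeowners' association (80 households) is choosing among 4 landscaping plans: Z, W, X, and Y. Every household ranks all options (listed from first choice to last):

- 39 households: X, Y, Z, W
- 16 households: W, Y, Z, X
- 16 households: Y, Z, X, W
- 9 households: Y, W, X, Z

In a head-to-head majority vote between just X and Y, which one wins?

Y

Voters preferring X to Y: 39; preferring Y to X: 41.
Y wins the head-to-head.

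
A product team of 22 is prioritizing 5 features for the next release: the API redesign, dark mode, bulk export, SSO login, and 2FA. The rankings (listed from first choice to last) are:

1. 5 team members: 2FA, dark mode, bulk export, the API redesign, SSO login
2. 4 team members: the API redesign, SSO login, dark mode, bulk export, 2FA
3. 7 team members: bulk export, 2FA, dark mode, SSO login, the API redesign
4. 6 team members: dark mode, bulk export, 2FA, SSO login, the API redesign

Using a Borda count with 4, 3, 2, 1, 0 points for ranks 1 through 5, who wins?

the API redesign: 5·1 + 4·4 + 7·0 + 6·0 = 21
dark mode: 5·3 + 4·2 + 7·2 + 6·4 = 61
bulk export: 5·2 + 4·1 + 7·4 + 6·3 = 60
SSO login: 5·0 + 4·3 + 7·1 + 6·1 = 25
2FA: 5·4 + 4·0 + 7·3 + 6·2 = 53
dark mode has the highest Borda score (61).

dark mode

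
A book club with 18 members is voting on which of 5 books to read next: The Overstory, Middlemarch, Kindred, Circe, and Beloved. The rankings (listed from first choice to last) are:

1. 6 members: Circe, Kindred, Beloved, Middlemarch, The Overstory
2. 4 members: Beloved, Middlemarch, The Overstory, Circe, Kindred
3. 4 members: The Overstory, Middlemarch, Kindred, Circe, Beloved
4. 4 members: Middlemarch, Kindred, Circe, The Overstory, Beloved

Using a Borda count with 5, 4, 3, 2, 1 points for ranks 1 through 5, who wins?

The Overstory: 6·1 + 4·3 + 4·5 + 4·2 = 46
Middlemarch: 6·2 + 4·4 + 4·4 + 4·5 = 64
Kindred: 6·4 + 4·1 + 4·3 + 4·4 = 56
Circe: 6·5 + 4·2 + 4·2 + 4·3 = 58
Beloved: 6·3 + 4·5 + 4·1 + 4·1 = 46
Middlemarch has the highest Borda score (64).

Middlemarch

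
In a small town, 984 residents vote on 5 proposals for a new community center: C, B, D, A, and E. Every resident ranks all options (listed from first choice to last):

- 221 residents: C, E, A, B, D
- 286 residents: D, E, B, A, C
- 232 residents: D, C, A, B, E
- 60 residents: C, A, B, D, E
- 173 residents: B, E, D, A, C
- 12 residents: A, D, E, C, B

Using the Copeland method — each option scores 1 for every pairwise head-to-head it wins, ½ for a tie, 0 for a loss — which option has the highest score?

C: beats B, A, and E; loses to D → score 3.
B: loses to C, D, A, and E → score 0.
D: beats C, B, A, and E → score 4.
A: beats B; loses to C, D, and E → score 1.
E: beats B and A; loses to C and D → score 2.
D has the best pairwise record.

D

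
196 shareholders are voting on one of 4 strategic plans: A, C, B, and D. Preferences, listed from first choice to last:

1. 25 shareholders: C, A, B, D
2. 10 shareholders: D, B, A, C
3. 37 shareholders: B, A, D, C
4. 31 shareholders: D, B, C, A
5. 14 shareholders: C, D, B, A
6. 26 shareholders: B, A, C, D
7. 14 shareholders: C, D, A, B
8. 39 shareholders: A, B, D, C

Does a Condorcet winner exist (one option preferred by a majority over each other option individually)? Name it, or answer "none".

B

B vs A: 118–78 for B.
B vs C: 143–53 for B.
B vs D: 127–69 for B.
B beats every other option head-to-head.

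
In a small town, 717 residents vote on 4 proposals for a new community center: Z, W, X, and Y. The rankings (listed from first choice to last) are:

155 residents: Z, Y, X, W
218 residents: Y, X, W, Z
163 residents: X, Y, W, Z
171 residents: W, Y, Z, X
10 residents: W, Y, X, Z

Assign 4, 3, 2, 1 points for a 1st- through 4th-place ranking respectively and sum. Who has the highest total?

Y

Z: 155·4 + 218·1 + 163·1 + 171·2 + 10·1 = 1353
W: 155·1 + 218·2 + 163·2 + 171·4 + 10·4 = 1641
X: 155·2 + 218·3 + 163·4 + 171·1 + 10·2 = 1807
Y: 155·3 + 218·4 + 163·3 + 171·3 + 10·3 = 2369
Y has the highest Borda score (2369).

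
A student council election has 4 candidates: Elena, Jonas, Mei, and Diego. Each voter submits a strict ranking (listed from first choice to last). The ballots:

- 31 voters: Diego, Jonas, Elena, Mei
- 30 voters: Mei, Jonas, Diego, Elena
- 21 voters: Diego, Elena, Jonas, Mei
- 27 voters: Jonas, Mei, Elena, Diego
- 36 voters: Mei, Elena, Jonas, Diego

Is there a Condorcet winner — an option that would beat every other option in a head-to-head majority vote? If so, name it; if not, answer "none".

Jonas

Jonas vs Elena: 88–57 for Jonas.
Jonas vs Mei: 79–66 for Jonas.
Jonas vs Diego: 93–52 for Jonas.
Jonas beats every other option head-to-head.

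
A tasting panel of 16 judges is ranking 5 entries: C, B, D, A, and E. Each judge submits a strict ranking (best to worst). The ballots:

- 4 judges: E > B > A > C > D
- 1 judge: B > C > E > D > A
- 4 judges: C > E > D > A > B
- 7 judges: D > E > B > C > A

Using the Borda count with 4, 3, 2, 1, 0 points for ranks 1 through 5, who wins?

E

C: 4·1 + 1·3 + 4·4 + 7·1 = 30
B: 4·3 + 1·4 + 4·0 + 7·2 = 30
D: 4·0 + 1·1 + 4·2 + 7·4 = 37
A: 4·2 + 1·0 + 4·1 + 7·0 = 12
E: 4·4 + 1·2 + 4·3 + 7·3 = 51
E has the highest Borda score (51).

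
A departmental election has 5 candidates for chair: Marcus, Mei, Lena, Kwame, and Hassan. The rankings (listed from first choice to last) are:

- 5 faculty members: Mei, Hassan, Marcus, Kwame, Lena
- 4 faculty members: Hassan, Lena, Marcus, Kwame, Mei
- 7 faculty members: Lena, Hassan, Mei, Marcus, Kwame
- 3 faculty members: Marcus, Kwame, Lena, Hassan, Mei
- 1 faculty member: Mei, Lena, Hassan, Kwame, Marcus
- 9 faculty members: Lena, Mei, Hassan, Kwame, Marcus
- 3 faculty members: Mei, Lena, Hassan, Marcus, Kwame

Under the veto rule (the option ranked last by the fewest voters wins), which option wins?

Hassan

Last-place votes: Marcus 10, Mei 7, Lena 5, Kwame 10, Hassan 0.
Hassan is ranked last by the fewest voters, so Hassan wins.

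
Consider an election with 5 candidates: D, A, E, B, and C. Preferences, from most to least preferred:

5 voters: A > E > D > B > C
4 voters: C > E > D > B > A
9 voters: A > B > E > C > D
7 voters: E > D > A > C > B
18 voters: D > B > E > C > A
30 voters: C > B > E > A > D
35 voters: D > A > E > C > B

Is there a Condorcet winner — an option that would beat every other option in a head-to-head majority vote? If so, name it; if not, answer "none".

none

Checking pairwise contests:
E beats D 55–53.
D beats A 64–44.
B beats E 57–51.
D beats B 69–39.
D beats C 65–43.
Every option loses at least one head-to-head, so there is no Condorcet winner.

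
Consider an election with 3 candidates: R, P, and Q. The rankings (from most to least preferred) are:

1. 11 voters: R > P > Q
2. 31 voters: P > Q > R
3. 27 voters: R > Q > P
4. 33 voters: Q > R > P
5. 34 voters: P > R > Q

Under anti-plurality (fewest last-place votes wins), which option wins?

Last-place votes: R 31, P 60, Q 45.
R is ranked last by the fewest voters, so R wins.

R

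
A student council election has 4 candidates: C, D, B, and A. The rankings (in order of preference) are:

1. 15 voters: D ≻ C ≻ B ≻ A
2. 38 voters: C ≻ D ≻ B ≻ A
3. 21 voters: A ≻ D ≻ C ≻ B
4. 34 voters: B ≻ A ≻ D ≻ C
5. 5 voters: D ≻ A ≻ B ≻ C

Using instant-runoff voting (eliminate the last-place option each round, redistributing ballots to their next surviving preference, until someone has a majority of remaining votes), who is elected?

Round 1: C 38, D 20, B 34, A 21. Eliminate D.
Round 2: C 53, B 34, A 26. Eliminate A.
Round 3: C 74, B 39. C has a majority.

C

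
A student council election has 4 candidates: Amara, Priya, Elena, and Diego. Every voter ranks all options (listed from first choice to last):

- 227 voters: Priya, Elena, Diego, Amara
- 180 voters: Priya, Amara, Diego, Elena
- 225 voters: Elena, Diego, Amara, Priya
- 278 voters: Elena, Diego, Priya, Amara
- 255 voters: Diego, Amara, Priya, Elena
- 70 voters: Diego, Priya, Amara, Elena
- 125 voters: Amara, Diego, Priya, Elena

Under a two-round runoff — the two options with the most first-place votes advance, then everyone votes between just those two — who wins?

Round 1 first-place votes: Amara 125, Priya 407, Elena 503, Diego 325.
Elena and Priya advance.
Runoff: Elena is preferred to Priya by 503 voters; Priya by 857.
Priya wins the runoff.

Priya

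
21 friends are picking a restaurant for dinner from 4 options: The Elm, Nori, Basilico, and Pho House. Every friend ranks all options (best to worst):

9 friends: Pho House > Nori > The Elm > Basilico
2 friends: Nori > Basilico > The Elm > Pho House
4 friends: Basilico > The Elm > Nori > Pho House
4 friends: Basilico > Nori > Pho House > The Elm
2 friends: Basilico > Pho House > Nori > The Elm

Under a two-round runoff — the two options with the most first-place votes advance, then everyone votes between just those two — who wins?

Round 1 first-place votes: The Elm 0, Nori 2, Basilico 10, Pho House 9.
Basilico and Pho House advance.
Runoff: Basilico is preferred to Pho House by 12 voters; Pho House by 9.
Basilico wins the runoff.

Basilico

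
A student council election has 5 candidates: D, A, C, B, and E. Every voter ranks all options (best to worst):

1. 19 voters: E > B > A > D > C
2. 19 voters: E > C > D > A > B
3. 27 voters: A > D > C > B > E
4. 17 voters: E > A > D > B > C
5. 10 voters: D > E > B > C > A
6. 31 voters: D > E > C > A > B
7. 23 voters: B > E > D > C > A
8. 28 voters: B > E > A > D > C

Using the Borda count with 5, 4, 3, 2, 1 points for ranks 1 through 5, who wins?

E

D: 19·2 + 19·3 + 27·4 + 17·3 + 10·5 + 31·5 + 23·3 + 28·2 = 584
A: 19·3 + 19·2 + 27·5 + 17·4 + 10·1 + 31·2 + 23·1 + 28·3 = 477
C: 19·1 + 19·4 + 27·3 + 17·1 + 10·2 + 31·3 + 23·2 + 28·1 = 380
B: 19·4 + 19·1 + 27·2 + 17·2 + 10·3 + 31·1 + 23·5 + 28·5 = 499
E: 19·5 + 19·5 + 27·1 + 17·5 + 10·4 + 31·4 + 23·4 + 28·4 = 670
E has the highest Borda score (670).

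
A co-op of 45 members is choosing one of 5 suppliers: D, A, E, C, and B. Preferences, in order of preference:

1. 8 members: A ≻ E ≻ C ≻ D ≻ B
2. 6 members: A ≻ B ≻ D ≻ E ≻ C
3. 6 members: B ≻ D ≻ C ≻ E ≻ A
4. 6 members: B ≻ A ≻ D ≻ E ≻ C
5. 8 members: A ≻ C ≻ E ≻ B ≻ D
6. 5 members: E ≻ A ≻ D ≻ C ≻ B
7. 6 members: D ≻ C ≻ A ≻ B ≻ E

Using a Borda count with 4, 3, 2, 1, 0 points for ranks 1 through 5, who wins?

A

D: 8·1 + 6·2 + 6·3 + 6·2 + 8·0 + 5·2 + 6·4 = 84
A: 8·4 + 6·4 + 6·0 + 6·3 + 8·4 + 5·3 + 6·2 = 133
E: 8·3 + 6·1 + 6·1 + 6·1 + 8·2 + 5·4 + 6·0 = 78
C: 8·2 + 6·0 + 6·2 + 6·0 + 8·3 + 5·1 + 6·3 = 75
B: 8·0 + 6·3 + 6·4 + 6·4 + 8·1 + 5·0 + 6·1 = 80
A has the highest Borda score (133).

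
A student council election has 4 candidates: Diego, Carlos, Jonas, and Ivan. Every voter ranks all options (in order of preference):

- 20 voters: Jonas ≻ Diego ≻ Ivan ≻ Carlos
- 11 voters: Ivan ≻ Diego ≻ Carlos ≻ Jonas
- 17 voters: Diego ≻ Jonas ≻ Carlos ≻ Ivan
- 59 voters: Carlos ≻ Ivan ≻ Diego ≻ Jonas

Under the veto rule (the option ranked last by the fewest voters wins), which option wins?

Last-place votes: Diego 0, Carlos 20, Jonas 70, Ivan 17.
Diego is ranked last by the fewest voters, so Diego wins.

Diego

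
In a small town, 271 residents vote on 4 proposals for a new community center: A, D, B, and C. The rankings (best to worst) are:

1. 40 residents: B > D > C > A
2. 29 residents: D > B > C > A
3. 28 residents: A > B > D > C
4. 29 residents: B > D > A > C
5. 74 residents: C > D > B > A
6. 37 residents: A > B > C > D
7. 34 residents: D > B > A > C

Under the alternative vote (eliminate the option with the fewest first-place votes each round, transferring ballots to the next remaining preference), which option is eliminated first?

D

Round 1: A 65, D 63, B 69, C 74. Eliminate D.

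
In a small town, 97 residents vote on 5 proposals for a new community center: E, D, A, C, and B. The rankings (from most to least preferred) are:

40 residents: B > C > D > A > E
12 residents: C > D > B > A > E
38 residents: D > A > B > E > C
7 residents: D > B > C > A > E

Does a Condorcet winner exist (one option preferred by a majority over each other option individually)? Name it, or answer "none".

Checking pairwise contests:
D beats E 97–0.
C beats D 52–45.
D beats A 97–0.
B beats C 85–12.
D beats B 57–40.
Every option loses at least one head-to-head, so there is no Condorcet winner.

none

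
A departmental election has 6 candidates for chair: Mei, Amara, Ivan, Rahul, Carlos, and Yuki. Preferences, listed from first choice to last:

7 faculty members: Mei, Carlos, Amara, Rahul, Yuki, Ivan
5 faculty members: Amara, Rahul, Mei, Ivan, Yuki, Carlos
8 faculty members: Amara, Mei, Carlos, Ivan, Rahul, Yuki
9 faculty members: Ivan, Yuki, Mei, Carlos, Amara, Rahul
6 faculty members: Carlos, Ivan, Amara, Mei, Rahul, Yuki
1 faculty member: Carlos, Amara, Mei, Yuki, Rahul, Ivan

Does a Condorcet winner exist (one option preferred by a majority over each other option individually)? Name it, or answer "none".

Checking pairwise contests:
Amara beats Mei 20–16.
Carlos beats Amara 23–13.
Mei beats Ivan 21–15.
Mei beats Rahul 31–5.
Mei beats Carlos 29–7.
Mei beats Yuki 27–9.
Every option loses at least one head-to-head, so there is no Condorcet winner.

none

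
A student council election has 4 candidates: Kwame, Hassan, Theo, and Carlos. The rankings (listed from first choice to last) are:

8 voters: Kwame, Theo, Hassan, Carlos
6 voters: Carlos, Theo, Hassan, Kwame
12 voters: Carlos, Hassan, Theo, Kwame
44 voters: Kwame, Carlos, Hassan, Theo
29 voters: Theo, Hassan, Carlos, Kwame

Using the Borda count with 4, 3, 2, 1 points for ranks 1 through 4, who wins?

Kwame: 8·4 + 6·1 + 12·1 + 44·4 + 29·1 = 255
Hassan: 8·2 + 6·2 + 12·3 + 44·2 + 29·3 = 239
Theo: 8·3 + 6·3 + 12·2 + 44·1 + 29·4 = 226
Carlos: 8·1 + 6·4 + 12·4 + 44·3 + 29·2 = 270
Carlos has the highest Borda score (270).

Carlos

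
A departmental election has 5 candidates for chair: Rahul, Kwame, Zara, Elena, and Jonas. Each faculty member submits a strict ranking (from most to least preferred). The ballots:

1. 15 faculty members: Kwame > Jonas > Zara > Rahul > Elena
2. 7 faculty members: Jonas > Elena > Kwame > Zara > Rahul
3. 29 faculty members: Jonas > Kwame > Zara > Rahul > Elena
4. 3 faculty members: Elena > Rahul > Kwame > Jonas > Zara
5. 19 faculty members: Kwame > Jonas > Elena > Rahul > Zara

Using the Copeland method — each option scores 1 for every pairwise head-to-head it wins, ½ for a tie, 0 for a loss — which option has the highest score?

Rahul: beats Elena; loses to Kwame, Zara, and Jonas → score 1.
Kwame: beats Rahul, Zara, Elena, and Jonas → score 4.
Zara: beats Rahul and Elena; loses to Kwame and Jonas → score 2.
Elena: loses to Rahul, Kwame, Zara, and Jonas → score 0.
Jonas: beats Rahul, Zara, and Elena; loses to Kwame → score 3.
Kwame has the best pairwise record.

Kwame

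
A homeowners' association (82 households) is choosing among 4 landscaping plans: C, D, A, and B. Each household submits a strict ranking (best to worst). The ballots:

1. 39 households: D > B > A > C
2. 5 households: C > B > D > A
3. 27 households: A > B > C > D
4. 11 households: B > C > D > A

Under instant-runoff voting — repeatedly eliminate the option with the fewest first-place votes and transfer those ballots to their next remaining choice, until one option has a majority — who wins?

D

Round 1: C 5, D 39, A 27, B 11. Eliminate C.
Round 2: D 39, A 27, B 16. Eliminate B.
Round 3: D 55, A 27. D has a majority.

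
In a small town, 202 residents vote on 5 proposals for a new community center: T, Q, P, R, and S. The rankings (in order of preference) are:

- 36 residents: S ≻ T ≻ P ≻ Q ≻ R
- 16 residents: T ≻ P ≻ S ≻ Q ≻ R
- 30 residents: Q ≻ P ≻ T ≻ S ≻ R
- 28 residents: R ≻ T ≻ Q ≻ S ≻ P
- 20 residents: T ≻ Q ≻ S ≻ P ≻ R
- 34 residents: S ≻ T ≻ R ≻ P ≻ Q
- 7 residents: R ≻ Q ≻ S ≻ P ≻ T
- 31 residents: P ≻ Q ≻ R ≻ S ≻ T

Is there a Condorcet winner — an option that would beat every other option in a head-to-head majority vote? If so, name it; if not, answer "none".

Checking pairwise contests:
S beats T 108–94.
T beats Q 134–68.
T beats P 134–68.
T beats R 136–66.
Q beats S 116–86.
Every option loses at least one head-to-head, so there is no Condorcet winner.

none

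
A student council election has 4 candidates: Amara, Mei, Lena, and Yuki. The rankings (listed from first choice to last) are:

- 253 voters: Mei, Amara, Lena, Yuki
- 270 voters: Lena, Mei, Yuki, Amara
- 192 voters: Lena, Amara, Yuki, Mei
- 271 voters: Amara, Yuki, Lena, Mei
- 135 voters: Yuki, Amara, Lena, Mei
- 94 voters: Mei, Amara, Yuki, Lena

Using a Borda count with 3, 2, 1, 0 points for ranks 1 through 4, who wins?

Amara

Amara: 253·2 + 270·0 + 192·2 + 271·3 + 135·2 + 94·2 = 2161
Mei: 253·3 + 270·2 + 192·0 + 271·0 + 135·0 + 94·3 = 1581
Lena: 253·1 + 270·3 + 192·3 + 271·1 + 135·1 + 94·0 = 2045
Yuki: 253·0 + 270·1 + 192·1 + 271·2 + 135·3 + 94·1 = 1503
Amara has the highest Borda score (2161).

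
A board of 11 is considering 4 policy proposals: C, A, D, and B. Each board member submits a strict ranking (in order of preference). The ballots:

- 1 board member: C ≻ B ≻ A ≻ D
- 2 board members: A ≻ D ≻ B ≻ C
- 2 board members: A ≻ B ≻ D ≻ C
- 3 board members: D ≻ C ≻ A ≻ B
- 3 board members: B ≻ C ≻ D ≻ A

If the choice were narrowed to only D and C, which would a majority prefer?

Voters preferring D to C: 7; preferring C to D: 4.
D wins the head-to-head.

D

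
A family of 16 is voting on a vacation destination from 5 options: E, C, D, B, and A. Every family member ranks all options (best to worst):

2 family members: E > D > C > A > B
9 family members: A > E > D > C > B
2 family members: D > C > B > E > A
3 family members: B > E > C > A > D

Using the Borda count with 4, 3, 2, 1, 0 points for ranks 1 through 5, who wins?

E: 2·4 + 9·3 + 2·1 + 3·3 = 46
C: 2·2 + 9·1 + 2·3 + 3·2 = 25
D: 2·3 + 9·2 + 2·4 + 3·0 = 32
B: 2·0 + 9·0 + 2·2 + 3·4 = 16
A: 2·1 + 9·4 + 2·0 + 3·1 = 41
E has the highest Borda score (46).

E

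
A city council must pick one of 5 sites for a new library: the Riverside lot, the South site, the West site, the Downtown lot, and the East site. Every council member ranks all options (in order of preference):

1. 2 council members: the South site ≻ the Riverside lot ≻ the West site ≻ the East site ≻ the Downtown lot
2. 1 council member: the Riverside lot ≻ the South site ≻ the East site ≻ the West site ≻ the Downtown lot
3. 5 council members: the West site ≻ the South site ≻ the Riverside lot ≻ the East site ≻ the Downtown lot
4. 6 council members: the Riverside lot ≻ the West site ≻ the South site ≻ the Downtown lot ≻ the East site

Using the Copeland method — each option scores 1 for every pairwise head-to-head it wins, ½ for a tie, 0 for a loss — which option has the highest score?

the Riverside lot: beats the West site, the Downtown lot, and the East site; ties the South site → score 3.5.
the South site: beats the Downtown lot and the East site; ties the Riverside lot; loses to the West site → score 2.5.
the West site: beats the South site, the Downtown lot, and the East site; loses to the Riverside lot → score 3.
the Downtown lot: loses to the Riverside lot, the South site, the West site, and the East site → score 0.
the East site: beats the Downtown lot; loses to the Riverside lot, the South site, and the West site → score 1.
the Riverside lot has the best pairwise record.

the Riverside lot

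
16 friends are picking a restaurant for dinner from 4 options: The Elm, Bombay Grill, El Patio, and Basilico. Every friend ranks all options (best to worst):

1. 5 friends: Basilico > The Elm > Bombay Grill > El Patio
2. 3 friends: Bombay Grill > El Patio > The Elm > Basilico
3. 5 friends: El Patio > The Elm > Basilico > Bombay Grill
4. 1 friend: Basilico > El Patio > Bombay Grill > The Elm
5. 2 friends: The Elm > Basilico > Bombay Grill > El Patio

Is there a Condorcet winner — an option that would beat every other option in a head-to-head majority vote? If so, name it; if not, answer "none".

none

Checking pairwise contests:
El Patio beats The Elm 9–7.
The Elm beats Bombay Grill 12–4.
Bombay Grill beats El Patio 10–6.
The Elm beats Basilico 10–6.
Every option loses at least one head-to-head, so there is no Condorcet winner.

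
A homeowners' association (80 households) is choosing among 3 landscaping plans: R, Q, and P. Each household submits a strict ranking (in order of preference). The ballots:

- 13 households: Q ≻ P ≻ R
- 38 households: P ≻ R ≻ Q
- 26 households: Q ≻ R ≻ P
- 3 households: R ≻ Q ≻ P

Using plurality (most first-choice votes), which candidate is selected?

Q

First-place votes: R 3, Q 39, P 38.
Q has the most first-place votes.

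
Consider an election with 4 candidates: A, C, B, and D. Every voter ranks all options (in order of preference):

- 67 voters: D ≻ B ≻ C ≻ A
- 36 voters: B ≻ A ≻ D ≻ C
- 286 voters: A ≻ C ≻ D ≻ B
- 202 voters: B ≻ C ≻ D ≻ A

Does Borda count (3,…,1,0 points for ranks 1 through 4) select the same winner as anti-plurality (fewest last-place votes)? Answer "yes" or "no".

no

Borda — scores: A 930, C 1043, B 848, D 725. Winner: C.
Anti-plurality — last-place votes: A 269, C 36, B 286, D 0. Winner: D.
The two methods disagree.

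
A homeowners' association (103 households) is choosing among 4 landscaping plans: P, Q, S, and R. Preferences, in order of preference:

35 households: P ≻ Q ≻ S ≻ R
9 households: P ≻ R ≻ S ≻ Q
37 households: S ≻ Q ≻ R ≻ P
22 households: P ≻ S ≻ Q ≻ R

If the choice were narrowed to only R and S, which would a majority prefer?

S

Voters preferring R to S: 9; preferring S to R: 94.
S wins the head-to-head.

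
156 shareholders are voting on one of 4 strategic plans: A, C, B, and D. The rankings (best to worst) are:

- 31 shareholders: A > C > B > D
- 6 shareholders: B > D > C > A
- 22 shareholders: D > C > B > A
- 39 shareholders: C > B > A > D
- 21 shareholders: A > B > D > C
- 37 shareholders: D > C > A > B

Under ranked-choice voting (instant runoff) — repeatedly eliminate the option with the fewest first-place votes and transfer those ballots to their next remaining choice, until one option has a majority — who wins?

Round 1: A 52, C 39, B 6, D 59. Eliminate B.
Round 2: A 52, C 39, D 65. Eliminate C.
Round 3: A 91, D 65. A has a majority.

A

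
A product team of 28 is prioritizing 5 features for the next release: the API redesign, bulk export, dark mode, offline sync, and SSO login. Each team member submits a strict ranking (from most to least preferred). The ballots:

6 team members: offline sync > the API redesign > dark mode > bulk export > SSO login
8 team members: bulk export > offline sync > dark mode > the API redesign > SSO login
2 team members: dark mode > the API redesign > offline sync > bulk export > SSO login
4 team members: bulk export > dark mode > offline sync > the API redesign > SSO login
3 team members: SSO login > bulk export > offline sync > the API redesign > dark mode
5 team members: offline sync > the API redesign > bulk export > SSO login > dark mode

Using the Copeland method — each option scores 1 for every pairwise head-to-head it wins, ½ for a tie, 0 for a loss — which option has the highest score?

the API redesign: beats SSO login; ties dark mode; loses to bulk export and offline sync → score 1.5.
bulk export: beats the API redesign, dark mode, offline sync, and SSO login → score 4.
dark mode: beats SSO login; ties the API redesign; loses to bulk export and offline sync → score 1.5.
offline sync: beats the API redesign, dark mode, and SSO login; loses to bulk export → score 3.
SSO login: loses to the API redesign, bulk export, dark mode, and offline sync → score 0.
bulk export has the best pairwise record.

bulk export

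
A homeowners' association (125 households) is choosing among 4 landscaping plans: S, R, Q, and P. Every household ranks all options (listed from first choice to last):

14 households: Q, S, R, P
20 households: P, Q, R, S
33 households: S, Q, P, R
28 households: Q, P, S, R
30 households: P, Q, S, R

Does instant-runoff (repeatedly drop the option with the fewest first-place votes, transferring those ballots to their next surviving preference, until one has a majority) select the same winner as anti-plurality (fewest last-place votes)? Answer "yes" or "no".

Instant-runoff — R1 S 33, R 0, Q 42, P 50 (R out); R2 S 33, Q 42, P 50 (S out); R3 Q 75, P 50 (Q winner). Winner: Q.
Anti-plurality — last-place votes: S 20, R 91, Q 0, P 14. Winner: Q.
The two methods agree.

yes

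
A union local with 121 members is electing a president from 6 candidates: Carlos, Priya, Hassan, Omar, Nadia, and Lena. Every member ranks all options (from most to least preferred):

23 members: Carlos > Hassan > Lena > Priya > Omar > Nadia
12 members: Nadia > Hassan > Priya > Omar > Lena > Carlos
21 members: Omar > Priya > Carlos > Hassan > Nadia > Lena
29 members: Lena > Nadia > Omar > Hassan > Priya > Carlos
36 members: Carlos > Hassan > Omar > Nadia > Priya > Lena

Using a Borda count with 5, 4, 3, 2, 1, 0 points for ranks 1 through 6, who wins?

Hassan

Carlos: 23·5 + 12·0 + 21·3 + 29·0 + 36·5 = 358
Priya: 23·2 + 12·3 + 21·4 + 29·1 + 36·1 = 231
Hassan: 23·4 + 12·4 + 21·2 + 29·2 + 36·4 = 384
Omar: 23·1 + 12·2 + 21·5 + 29·3 + 36·3 = 347
Nadia: 23·0 + 12·5 + 21·1 + 29·4 + 36·2 = 269
Lena: 23·3 + 12·1 + 21·0 + 29·5 + 36·0 = 226
Hassan has the highest Borda score (384).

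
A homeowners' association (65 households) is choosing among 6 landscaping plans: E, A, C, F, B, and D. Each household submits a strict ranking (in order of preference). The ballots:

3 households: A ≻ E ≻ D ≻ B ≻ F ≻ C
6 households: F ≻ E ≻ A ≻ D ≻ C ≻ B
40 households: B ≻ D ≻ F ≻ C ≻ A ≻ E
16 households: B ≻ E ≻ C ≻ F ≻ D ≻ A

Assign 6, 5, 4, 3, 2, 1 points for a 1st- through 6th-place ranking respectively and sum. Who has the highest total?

E: 3·5 + 6·5 + 40·1 + 16·5 = 165
A: 3·6 + 6·4 + 40·2 + 16·1 = 138
C: 3·1 + 6·2 + 40·3 + 16·4 = 199
F: 3·2 + 6·6 + 40·4 + 16·3 = 250
B: 3·3 + 6·1 + 40·6 + 16·6 = 351
D: 3·4 + 6·3 + 40·5 + 16·2 = 262
B has the highest Borda score (351).

B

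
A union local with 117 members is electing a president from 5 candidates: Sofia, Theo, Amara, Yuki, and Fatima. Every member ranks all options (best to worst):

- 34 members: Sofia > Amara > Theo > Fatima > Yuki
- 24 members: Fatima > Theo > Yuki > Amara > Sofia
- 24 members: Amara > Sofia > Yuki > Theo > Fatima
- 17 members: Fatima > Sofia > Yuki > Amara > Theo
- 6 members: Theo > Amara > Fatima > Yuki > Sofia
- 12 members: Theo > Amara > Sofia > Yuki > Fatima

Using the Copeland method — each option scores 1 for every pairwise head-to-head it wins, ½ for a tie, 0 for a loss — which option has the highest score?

Amara

Sofia: beats Theo, Yuki, and Fatima; loses to Amara → score 3.
Theo: beats Yuki and Fatima; loses to Sofia and Amara → score 2.
Amara: beats Sofia, Theo, Yuki, and Fatima → score 4.
Yuki: loses to Sofia, Theo, Amara, and Fatima → score 0.
Fatima: beats Yuki; loses to Sofia, Theo, and Amara → score 1.
Amara has the best pairwise record.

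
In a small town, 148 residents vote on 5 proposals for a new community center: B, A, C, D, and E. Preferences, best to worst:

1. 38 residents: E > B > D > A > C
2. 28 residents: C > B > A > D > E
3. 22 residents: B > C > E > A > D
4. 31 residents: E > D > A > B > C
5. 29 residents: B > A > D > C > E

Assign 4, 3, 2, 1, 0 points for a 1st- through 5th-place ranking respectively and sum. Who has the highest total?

B

B: 38·3 + 28·3 + 22·4 + 31·1 + 29·4 = 433
A: 38·1 + 28·2 + 22·1 + 31·2 + 29·3 = 265
C: 38·0 + 28·4 + 22·3 + 31·0 + 29·1 = 207
D: 38·2 + 28·1 + 22·0 + 31·3 + 29·2 = 255
E: 38·4 + 28·0 + 22·2 + 31·4 + 29·0 = 320
B has the highest Borda score (433).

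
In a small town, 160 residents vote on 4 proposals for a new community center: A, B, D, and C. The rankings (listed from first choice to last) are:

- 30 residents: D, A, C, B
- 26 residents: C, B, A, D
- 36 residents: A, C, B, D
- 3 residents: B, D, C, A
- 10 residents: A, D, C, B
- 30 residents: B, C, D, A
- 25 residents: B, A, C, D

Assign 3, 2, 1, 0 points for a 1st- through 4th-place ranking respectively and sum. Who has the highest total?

C

A: 30·2 + 26·1 + 36·3 + 3·0 + 10·3 + 30·0 + 25·2 = 274
B: 30·0 + 26·2 + 36·1 + 3·3 + 10·0 + 30·3 + 25·3 = 262
D: 30·3 + 26·0 + 36·0 + 3·2 + 10·2 + 30·1 + 25·0 = 146
C: 30·1 + 26·3 + 36·2 + 3·1 + 10·1 + 30·2 + 25·1 = 278
C has the highest Borda score (278).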